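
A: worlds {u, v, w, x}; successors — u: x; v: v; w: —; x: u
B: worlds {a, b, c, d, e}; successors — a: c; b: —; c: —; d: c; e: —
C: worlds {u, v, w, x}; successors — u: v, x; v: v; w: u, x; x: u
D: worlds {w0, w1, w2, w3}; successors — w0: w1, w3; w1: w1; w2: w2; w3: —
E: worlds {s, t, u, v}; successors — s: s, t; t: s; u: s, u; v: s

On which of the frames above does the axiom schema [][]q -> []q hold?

This is the axiom for density; its first-order frame correspondent is forall x forall y (Rxy -> exists z (Rxz & Rzy)).
A: fails — Rxu but no z with Rxz and Rzu.
B: fails — Rac but no z with Raz and Rzc.
C: fails — Rxu but no z with Rxz and Rzu.
D: fails — Rw0w3 but no z with Rw0z and Rzw3.
E: condition met.

E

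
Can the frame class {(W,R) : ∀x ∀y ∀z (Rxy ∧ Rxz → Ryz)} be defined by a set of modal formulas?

This is a Sahlqvist condition; the 5 axiom ◇p → □◇p defines it.
Suppose ◇p→□◇p is valid. Take Rxy, Rxz and set V(p)={y}. Then ◇p at x, so □◇p at x, so ◇p at z, so some w with Rzw has p; w=y, i.e. Rzy. By symmetry of the argument, Ryz.

Yes, by ◇p → □◇p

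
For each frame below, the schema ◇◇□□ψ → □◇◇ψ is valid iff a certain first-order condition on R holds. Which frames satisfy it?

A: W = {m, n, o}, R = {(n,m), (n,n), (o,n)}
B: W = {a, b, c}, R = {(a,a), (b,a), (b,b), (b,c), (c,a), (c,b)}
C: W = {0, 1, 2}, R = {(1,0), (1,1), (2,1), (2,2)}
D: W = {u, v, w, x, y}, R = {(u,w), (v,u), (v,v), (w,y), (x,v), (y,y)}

Frame correspondent (Sahlqvist): ∀x ∀y ∀z ((xR²y ∧ xRz) → ∃w (yR²w ∧ zR²w)) — i.e. a generalized confluence (Geach) condition.
A: fails — nR²m, nRm but no w with mR²w and mR²w.
B: condition met.
C: fails — 1R²0, 1R0 but no w with 0R²w and 0R²w.
D: fails — vR²u, vRv but no t with uR²t and vR²t.
Valid on: B.

B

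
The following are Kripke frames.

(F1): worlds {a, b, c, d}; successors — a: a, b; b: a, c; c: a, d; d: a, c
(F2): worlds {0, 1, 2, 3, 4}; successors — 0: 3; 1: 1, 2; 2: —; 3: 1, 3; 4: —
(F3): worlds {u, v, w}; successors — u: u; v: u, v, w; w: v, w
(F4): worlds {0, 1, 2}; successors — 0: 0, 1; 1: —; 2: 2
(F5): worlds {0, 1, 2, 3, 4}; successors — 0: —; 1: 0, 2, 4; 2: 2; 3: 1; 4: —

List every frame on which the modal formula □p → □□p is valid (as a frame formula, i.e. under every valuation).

(F4)

The schema corresponds to transitivity: ∀x ∀y ∀z (Rxy ∧ Ryz → Rxz).
(F1): fails — Rbc and Rcd but not Rbd.
(F2): fails — R31 and R12 but not R32.
(F3): fails — Rwv and Rvu but not Rwu.
(F4): satisfies the condition.
(F5): fails — R31 and R10 but not R30.
Valid on: (F4).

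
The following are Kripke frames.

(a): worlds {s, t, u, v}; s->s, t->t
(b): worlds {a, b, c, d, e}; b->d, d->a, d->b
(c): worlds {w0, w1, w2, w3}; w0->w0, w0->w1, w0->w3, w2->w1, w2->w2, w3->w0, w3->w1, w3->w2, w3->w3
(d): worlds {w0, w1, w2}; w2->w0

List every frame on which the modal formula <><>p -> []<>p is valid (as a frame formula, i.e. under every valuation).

(a), (d)

This is the axiom for a generalized confluence (Geach) condition; its first-order frame correspondent is forall x forall y forall z ((x R^2 y & xRz) -> exists w (y = w & zRw)).
(a): condition met.
(b): fails — dR²d, dRa but no w with d=w and aRw.
(c): fails — w0R²w0, w0Rw1 but no w with w0=w and w1Rw.
(d): condition met.
Valid on: (a), (d).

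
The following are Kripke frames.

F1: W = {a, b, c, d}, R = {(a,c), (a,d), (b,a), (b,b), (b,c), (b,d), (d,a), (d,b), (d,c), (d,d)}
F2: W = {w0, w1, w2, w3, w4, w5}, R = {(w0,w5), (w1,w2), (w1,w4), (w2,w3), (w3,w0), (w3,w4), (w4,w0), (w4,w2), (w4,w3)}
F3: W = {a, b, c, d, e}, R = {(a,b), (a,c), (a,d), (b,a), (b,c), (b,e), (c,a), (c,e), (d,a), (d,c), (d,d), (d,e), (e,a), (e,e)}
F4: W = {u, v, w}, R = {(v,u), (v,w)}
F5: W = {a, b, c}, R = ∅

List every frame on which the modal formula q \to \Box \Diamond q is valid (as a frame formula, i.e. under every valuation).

The schema corresponds to symmetry: \forall x \forall y (Rxy \to Ryx).
F1: fails — Rbc but not Rcb.
F2: fails — Rw1w2 but not Rw2w1.
F3: fails — Rbc but not Rcb.
F4: fails — Rvu but not Ruv.
F5: ✓.
Valid on: F5.

F5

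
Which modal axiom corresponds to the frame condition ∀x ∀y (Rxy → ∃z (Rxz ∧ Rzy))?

A defining formula is □□q → □q (the C4 axiom).

□□q → □q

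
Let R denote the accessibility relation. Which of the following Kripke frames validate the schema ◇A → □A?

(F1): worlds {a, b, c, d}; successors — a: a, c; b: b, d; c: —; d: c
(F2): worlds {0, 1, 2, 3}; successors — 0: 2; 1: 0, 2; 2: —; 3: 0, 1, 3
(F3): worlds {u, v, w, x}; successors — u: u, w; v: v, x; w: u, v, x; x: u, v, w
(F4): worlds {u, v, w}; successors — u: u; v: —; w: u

(F4)

The schema corresponds to partial functionality: ∀x ∀y ∀z (Rxy ∧ Rxz → y = z).
(F1): fails — a sees both a and c.
(F2): fails — 1 sees both 0 and 2.
(F3): fails — u sees both u and w.
(F4): condition met.
Valid on: (F4).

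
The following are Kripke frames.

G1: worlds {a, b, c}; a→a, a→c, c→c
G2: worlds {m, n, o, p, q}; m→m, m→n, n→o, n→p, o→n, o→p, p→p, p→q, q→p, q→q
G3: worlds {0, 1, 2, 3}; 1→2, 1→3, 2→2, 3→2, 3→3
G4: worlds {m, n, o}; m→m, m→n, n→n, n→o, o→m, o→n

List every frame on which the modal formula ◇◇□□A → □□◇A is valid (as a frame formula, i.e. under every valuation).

G1, G3, G4

The schema corresponds to a generalized confluence (Geach) condition: ∀x ∀y ∀z ((xR²y ∧ xR²z) → ∃w (yR²w ∧ zRw)).
G1: condition met.
G2: fails — mR²o, mR²m but no w with oR²w and mRw.
G3: condition met.
G4: condition met.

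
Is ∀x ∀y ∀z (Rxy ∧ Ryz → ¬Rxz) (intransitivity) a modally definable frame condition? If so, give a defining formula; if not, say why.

Not definable by any modal formula

If a class were modally definable it would be closed under surjective bounded morphisms (Goldblatt–Thomason).
The 3-cycle (worlds w0,w1,w2 with w0→w1→w2→w0) is intransitive. Mapping every world to a single reflexive point • is a surjective bounded morphism; the reflexive point is not intransitive (R••∧R•• but R••).
So the class is not modally definable.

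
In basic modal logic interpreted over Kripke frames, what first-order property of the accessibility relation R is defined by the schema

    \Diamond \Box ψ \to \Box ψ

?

This is a form of the 5 axiom.
Its frame correspondent is the Euclidean property — \forall x \forall y \forall z (Rxy \wedge Rxz \to Ryz).

the Euclidean property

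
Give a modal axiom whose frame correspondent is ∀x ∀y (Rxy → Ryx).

ψ → □◇ψ

The condition is symmetry. The B schema ψ → □◇ψ defines it.
Suppose ψ→□◇ψ is valid. Take Rxy and set V(ψ)={x}. Then ψ at x, so □◇ψ at x, so ◇ψ at y, so some z with Ryz has ψ; z=x, i.e. Ryx.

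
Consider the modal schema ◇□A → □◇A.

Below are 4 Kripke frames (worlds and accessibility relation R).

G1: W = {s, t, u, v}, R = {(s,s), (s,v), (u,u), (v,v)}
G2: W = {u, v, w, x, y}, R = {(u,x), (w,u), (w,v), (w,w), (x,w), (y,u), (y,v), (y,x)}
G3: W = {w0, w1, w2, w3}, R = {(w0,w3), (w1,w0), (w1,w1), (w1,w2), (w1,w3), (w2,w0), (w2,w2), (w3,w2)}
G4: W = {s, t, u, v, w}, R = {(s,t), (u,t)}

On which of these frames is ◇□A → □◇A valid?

This is the axiom for convergence; its first-order frame correspondent is ∀x ∀y ∀z (Rxy ∧ Rxz → ∃w (Ryw ∧ Rzw)).
G1: satisfies the condition.
G2: fails — Rww and Rwu but w and u have no common successor.
G3: fails — Rw1w2 and Rw1w0 but w2 and w0 have no common successor.
G4: fails — Rst and Rst but t and t have no common successor.

G1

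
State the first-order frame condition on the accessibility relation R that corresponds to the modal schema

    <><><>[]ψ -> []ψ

This is a Sahlqvist (Geach-type) schema ◇^3□^1ψ → □^1◇^0ψ.
Minimal-valuation argument: fix x; take any y with xR^3y and any z with xR^1z. Set V(ψ) to the set of worlds R-reachable from y in exactly 1 step. Then □^1ψ holds at y, so the antecedent holds at x; validity forces ◇^0ψ at z, giving a w with zR^0w and yR^1w.
First-order correspondent: forall x forall y forall z ((x R^3 y & xRz) -> exists w (yRw & z = w)).

forall x forall y forall z ((x R^3 y & xRz) -> exists w (yRw & z = w))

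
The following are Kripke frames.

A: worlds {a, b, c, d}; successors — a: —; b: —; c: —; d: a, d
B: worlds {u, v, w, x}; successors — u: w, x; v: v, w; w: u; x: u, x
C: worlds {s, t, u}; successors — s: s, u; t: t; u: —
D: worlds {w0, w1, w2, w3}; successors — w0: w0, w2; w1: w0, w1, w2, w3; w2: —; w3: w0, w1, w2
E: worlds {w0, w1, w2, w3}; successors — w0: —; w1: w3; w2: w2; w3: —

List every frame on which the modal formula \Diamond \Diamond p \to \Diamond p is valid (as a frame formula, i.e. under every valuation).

A, C, E

Frame correspondent (Sahlqvist): \forall x \forall y \forall z (Rxy \wedge Ryz \to Rxz) — i.e. transitivity.
A: holds.
B: fails — Ruw and Rwu but not Ruu.
C: holds.
D: fails — Rw3w1 and Rw1w3 but not Rw3w3.
E: holds.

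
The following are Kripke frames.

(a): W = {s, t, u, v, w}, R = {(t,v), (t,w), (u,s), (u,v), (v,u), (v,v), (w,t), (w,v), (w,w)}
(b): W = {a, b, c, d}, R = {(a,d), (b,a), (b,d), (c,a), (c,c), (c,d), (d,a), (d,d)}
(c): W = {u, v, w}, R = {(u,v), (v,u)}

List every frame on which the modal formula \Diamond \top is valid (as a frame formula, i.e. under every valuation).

This is the axiom for seriality; its first-order frame correspondent is \forall x \exists y Rxy.
(a): fails — world s has no successor.
(b): satisfies the condition.
(c): fails — world w has no successor.
Valid on: (b).

(b)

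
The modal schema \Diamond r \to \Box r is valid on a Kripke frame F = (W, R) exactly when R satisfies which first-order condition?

partial functionality: \forall x \forall y \forall z (Rxy \wedge Rxz \to y = z)

This schema is the CD axiom.
Its frame correspondent is partial functionality — \forall x \forall y \forall z (Rxy \wedge Rxz \to y = z).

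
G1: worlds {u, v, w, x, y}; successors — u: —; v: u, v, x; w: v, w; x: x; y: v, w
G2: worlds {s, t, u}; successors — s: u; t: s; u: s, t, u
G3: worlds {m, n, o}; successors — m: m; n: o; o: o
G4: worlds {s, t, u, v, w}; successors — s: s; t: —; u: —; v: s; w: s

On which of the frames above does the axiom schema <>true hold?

Frame correspondent (Sahlqvist): forall x exists y Rxy — i.e. seriality.
G1: fails — world u has no successor.
G2: satisfies the condition.
G3: satisfies the condition.
G4: fails — world t has no successor.

G2, G3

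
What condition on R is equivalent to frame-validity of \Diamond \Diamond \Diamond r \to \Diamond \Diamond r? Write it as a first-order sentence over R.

\forall x \forall y (x R^3 y \to \exists w (y = w \wedge x R^2 w))

This is a Sahlqvist (Geach-type) schema ◇^3□^0r → □^0◇^2r.
Minimal-valuation argument: fix x; take any y with xR^3y and any z with xR^0z. Set V(r) to the set of worlds R-reachable from y in exactly 0 steps. Then □^0r holds at y, so the antecedent holds at x; validity forces ◇^2r at z, giving a w with zR^2w and yR^0w.
First-order correspondent: \forall x \forall y (x R^3 y \to \exists w (y = w \wedge x R^2 w)).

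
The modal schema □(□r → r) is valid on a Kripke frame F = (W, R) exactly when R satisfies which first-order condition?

shift-reflexivity: ∀x ∀y (Rxy → Ryy)

Suppose □(□r→r) is valid. Take Rxy and set V(r)={w : Ryw}. Then at y, □r holds; since □(□r→r) at x, □r→r at y, so r at y, i.e. Ryy.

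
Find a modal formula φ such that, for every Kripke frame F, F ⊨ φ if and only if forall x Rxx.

The condition is reflexivity. The T schema □p → p defines it.
Suppose □p→p is valid. At any x set V(p)={w : Rxw}. Then □p holds at x, so p holds at x, i.e. Rxx.

□p → p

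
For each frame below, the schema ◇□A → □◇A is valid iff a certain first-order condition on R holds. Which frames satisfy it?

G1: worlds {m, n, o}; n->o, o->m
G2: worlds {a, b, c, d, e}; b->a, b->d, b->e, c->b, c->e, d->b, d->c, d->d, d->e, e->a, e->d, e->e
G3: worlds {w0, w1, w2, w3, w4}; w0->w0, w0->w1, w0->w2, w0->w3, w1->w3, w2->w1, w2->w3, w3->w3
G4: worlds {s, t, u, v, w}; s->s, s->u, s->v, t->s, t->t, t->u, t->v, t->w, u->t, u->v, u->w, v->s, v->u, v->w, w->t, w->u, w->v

The schema corresponds to convergence: ∀x ∀y ∀z (Rxy ∧ Rxz → ∃w (Ryw ∧ Rzw)).
G1: fails — Rom and Rom but m and m have no common successor.
G2: fails — Rba and Rba but a and a have no common successor.
G3: satisfies the condition.
G4: satisfies the condition.

G3, G4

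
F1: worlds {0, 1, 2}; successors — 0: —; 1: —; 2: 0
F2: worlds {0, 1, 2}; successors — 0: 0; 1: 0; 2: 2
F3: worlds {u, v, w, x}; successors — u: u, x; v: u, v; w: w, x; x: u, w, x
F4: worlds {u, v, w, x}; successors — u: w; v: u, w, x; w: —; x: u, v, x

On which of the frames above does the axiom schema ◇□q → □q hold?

F2

The schema corresponds to the Euclidean property: ∀x ∀y ∀z (Rxy ∧ Rxz → Ryz).
F1: fails — R20 and R20 but not R00.
F2: holds.
F3: fails — Rvu and Rvv but not Ruv.
F4: fails — Ruw and Ruw but not Rww.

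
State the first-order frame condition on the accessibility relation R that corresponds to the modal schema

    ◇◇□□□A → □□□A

This is a Sahlqvist (Geach-type) schema ◇^2□^3A → □^3◇^0A.
Minimal-valuation argument: fix x; take any y with xR^2y and any z with xR^3z. Set V(A) to the set of worlds R-reachable from y in exactly 3 steps. Then □^3A holds at y, so the antecedent holds at x; validity forces ◇^0A at z, giving a w with zR^0w and yR^3w.
First-order correspondent: ∀x ∀y ∀z ((xR²y ∧ xR³z) → ∃w (yR³w ∧ z = w)).

∀x ∀y ∀z ((xR²y ∧ xR³z) → ∃w (yR³w ∧ z = w))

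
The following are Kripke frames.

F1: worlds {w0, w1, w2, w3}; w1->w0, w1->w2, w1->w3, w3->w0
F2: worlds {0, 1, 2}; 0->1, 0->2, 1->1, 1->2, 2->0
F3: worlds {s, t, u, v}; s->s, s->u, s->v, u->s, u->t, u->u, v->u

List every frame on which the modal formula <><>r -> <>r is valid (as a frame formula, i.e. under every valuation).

Frame correspondent (Sahlqvist): forall x forall y forall z (Rxy & Ryz -> Rxz) — i.e. transitivity.
F1: satisfies the condition.
F2: fails — R02 and R20 but not R00.
F3: fails — Rus and Rsv but not Ruv.
Valid on: F1.

F1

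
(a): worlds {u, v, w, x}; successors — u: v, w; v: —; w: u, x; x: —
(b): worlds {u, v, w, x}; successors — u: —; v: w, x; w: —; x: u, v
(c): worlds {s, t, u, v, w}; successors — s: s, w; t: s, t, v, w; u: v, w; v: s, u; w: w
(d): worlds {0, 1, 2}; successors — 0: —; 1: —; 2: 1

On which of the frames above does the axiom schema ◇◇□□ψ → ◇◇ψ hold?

The schema corresponds to a generalized confluence (Geach) condition: ∀x ∀y (xR²y → ∃w (yR²w ∧ xR²w)).
(a): fails — uR²x but no t with xR²t and uR²t.
(b): fails — vR²u but no t with uR²t and vR²t.
(c): holds.
(d): holds.
Valid on: (c), (d).

(c), (d)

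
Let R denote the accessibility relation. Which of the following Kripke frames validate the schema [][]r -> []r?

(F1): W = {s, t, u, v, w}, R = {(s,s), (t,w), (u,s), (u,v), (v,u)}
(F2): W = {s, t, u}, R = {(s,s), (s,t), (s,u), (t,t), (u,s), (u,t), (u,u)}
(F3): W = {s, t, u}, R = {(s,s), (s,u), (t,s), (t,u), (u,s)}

This is the axiom for density; its first-order frame correspondent is forall x forall y (Rxy -> exists z (Rxz & Rzy)).
(F1): fails — Ruv but no z with Ruz and Rzv.
(F2): holds.
(F3): holds.

(F2), (F3)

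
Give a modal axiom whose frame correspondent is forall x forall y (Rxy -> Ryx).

p → □◇p

This is symmetry; the standard corresponding axiom is B: p → □◇p.
Suppose p→□◇p is valid. Take Rxy and set V(p)={x}. Then p at x, so □◇p at x, so ◇p at y, so some z with Ryz has p; z=x, i.e. Ryx.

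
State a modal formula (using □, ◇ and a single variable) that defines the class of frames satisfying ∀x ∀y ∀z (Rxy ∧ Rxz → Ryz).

A defining formula is ◇r → □◇r (the 5 axiom).
Suppose ◇r→□◇r is valid. Take Rxy, Rxz and set V(r)={y}. Then ◇r at x, so □◇r at x, so ◇r at z, so some w with Rzw has r; w=y, i.e. Rzy. By symmetry of the argument, Ryz.

◇r → □◇r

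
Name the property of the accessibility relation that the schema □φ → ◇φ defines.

seriality

Suppose □φ→◇φ is valid. At any x set V(φ)=W. Then □φ at x, so ◇φ at x, so x has a successor.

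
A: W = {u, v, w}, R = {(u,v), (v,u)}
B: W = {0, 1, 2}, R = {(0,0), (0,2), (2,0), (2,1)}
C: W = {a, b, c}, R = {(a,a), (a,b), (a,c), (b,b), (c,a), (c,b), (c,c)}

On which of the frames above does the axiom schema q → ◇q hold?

C

This is the axiom for reflexivity; its first-order frame correspondent is ∀x Rxx.
A: fails — world u does not see itself.
B: fails — world 1 does not see itself.
C: condition met.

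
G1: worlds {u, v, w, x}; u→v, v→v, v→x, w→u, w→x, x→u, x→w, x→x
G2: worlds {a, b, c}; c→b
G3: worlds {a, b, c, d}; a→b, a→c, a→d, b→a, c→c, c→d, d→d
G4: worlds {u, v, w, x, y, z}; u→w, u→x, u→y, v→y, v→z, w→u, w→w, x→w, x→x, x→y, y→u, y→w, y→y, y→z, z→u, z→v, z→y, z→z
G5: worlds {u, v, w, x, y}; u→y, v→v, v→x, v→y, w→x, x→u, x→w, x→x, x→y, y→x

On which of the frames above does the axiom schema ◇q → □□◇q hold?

G2

The schema corresponds to a generalized confluence (Geach) condition: ∀x ∀y ∀z ((xRy ∧ xR²z) → ∃w (y = w ∧ zRw)).
G1: fails — uRv, uR²x but no t with v=t and xRt.
G2: condition met.
G3: fails — aRb, aR²c but no w with b=w and cRw.
G4: fails — uRw, uR²z but no t with w=t and zRt.
G5: fails — vRv, vR²u but no t with v=t and uRt.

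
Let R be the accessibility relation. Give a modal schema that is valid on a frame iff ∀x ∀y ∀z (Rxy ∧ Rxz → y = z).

◇s → □s

The condition is partial functionality. The CD schema ◇s → □s defines it.
Suppose ◇s→□s is valid. Take Rxy, Rxz and set V(s)={y}. Then ◇s at x, so □s at x, so s at z, i.e. z=y.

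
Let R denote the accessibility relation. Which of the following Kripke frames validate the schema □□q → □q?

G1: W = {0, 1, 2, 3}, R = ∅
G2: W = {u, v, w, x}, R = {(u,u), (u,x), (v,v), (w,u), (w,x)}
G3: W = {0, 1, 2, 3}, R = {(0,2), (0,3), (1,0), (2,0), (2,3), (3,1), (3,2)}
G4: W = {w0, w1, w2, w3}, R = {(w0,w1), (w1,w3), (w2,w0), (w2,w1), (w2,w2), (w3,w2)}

This is the axiom for density; its first-order frame correspondent is ∀x ∀y (Rxy → ∃z (Rxz ∧ Rzy)).
G1: condition met.
G2: condition met.
G3: fails — R10 but no z with R1z and Rz0.
G4: fails — Rw1w3 but no z with Rw1z and Rzw3.
Valid on: G1, G2.

G1, G2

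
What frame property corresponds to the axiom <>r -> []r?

Suppose ◇r→□r is valid. Take Rxy, Rxz and set V(r)={y}. Then ◇r at x, so □r at x, so r at z, i.e. z=y.
The converse is a direct semantic check.
So the correspondent is partial functionality.

partial functionality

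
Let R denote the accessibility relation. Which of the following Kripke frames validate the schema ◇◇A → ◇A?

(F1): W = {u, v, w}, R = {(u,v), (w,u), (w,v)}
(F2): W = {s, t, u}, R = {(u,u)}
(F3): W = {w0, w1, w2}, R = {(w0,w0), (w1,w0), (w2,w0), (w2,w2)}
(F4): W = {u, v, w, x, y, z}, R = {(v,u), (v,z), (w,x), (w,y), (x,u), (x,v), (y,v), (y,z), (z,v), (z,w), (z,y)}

The schema corresponds to transitivity: ∀x ∀y ∀z (Rxy ∧ Ryz → Rxz).
(F1): satisfies the condition.
(F2): satisfies the condition.
(F3): satisfies the condition.
(F4): fails — Rvz and Rzy but not Rvy.

(F1), (F2), (F3)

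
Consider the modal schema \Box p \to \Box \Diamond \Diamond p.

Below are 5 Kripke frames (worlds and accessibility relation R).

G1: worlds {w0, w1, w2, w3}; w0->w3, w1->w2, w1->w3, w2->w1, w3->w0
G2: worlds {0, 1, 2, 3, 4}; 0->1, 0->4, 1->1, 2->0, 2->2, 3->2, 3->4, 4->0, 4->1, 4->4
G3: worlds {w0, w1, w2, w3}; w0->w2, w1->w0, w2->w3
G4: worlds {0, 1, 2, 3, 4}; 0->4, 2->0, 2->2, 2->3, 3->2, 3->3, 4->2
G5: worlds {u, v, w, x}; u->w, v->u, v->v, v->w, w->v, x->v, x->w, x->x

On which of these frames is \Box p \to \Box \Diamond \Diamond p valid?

This is the axiom for a generalized confluence (Geach) condition; its first-order frame correspondent is \forall x \forall z (xRz \to \exists w (xRw \wedge z R^2 w)).
G1: ✓.
G2: ✓.
G3: fails — w0Rw2 but no w with w0Rw and w2R²w.
G4: fails — 0R4 but no w with 0Rw and 4R²w.
G5: ✓.
Valid on: G1, G2, G5.

G1, G2, G5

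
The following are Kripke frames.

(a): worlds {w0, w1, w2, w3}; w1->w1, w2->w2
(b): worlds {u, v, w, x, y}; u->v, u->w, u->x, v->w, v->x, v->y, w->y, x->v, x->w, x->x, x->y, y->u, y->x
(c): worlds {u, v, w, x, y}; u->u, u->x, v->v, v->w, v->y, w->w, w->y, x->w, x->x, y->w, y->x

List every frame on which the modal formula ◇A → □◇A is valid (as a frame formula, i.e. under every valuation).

(a)

The schema corresponds to the Euclidean property: ∀x ∀y ∀z (Rxy ∧ Rxz → Ryz).
(a): ✓.
(b): fails — Ruv and Ruv but not Rvv.
(c): fails — Rux and Ruu but not Rxu.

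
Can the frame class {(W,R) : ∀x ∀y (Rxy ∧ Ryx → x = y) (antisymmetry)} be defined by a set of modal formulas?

Any modally definable frame class is closed under surjective bounded morphisms.
The 8-cycle (worlds s,t,u,v,w,x,y,z with s→t→u→v→w→x→y→z→s) is antisymmetric. Sending even-indexed worlds to s and odd-indexed worlds to t is a surjective bounded morphism onto the two-world frame with s↔t, which is not antisymmetric.
So no modal formula (or set of formulas) defines exactly the antisymmetric frames.

No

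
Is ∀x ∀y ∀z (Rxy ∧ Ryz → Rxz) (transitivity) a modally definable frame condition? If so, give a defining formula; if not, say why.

Yes — defined by □q → □□q

Yes: it is transitivity, defined by the 4 schema □q → □□q.
Suppose □q→□□q is valid. Take Rxy, Ryz and set V(q)={w : Rxw}. Then □q at x, so □□q at x, so □q at y, so q at z, i.e. Rxz.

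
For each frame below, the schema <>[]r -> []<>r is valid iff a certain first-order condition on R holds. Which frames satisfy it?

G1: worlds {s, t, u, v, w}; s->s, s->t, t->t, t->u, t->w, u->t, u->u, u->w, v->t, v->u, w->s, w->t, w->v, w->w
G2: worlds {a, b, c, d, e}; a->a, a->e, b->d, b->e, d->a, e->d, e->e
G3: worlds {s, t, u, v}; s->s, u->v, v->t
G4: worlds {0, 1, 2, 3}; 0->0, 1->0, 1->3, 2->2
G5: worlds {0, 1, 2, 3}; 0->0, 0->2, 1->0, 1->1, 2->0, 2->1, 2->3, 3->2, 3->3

G1

The schema corresponds to convergence: forall x forall y forall z (Rxy & Rxz -> exists w (Ryw & Rzw)).
G1: holds.
G2: fails — Rbe and Rbd but e and d have no common successor.
G3: fails — Rvt and Rvt but t and t have no common successor.
G4: fails — R10 and R13 but 0 and 3 have no common successor.
G5: fails — R23 and R21 but 3 and 1 have no common successor.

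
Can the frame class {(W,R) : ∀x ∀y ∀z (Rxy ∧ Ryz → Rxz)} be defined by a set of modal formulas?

This is a Sahlqvist condition; the 4 axiom □q → □□q defines it.

Yes — defined by □q → □□q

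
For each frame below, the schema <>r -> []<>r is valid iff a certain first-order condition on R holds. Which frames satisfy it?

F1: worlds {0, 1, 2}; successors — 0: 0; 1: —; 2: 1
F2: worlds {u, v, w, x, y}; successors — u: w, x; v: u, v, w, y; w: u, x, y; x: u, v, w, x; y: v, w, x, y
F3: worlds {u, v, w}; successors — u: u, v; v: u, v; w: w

F3

This is the axiom for the Euclidean property; its first-order frame correspondent is forall x forall y forall z (Rxy & Rxz -> Ryz).
F1: fails — R21 and R21 but not R11.
F2: fails — Ruw and Ruw but not Rww.
F3: holds.
Valid on: F3.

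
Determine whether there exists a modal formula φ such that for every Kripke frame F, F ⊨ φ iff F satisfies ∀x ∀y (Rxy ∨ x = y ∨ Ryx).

No — not modally definable

Any modally definable frame class is closed under disjoint unions.
Take 4 disjoint single-world reflexive frames: each is trivially connected, but their disjoint union has 4 worlds with no edge between distinct components, so it is not connected.
So no modal formula (or set of formulas) defines exactly the connected frames.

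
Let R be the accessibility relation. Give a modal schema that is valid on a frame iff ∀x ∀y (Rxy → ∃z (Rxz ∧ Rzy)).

The condition is density. The C4 schema □□ψ → □ψ defines it.
Suppose □□ψ→□ψ is valid. Take Rxy and set V(ψ)={w : xR²w}. Then □□ψ at x, so □ψ at x, so ψ at y, i.e. ∃z(Rxz∧Rzy).

□□ψ → □ψ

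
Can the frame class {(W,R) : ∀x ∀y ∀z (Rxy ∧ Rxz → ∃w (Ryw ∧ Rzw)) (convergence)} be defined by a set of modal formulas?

The condition is convergence. A defining modal formula is ◇□p → □◇p.
Suppose ◇□p→□◇p is valid. Take Rxy, Rxz and set V(p)={w : Ryw}. Then □p at y so ◇□p at x, so □◇p at x, so ◇p at z, giving w with Rzw and Ryw.

Yes, by ◇□p → □◇p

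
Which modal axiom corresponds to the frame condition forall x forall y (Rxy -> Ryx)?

A defining formula is q → □◇q (the B axiom).
Suppose q→□◇q is valid. Take Rxy and set V(q)={x}. Then q at x, so □◇q at x, so ◇q at y, so some z with Ryz has q; z=x, i.e. Ryx.

q → □◇q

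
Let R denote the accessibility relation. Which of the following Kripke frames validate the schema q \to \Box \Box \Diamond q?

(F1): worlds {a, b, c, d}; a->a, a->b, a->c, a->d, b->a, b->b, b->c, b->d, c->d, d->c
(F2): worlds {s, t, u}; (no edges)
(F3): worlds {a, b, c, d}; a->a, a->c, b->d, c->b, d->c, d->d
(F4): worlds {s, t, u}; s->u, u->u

(F2)

The schema corresponds to a generalized confluence (Geach) condition: \forall x \forall z (x R^2 z \to \exists w (x = w \wedge zRw)).
(F1): fails — aR²c but no w with a=w and cRw.
(F2): ✓.
(F3): fails — aR²b but no w with a=w and bRw.
(F4): fails — sR²u but no w with s=w and uRw.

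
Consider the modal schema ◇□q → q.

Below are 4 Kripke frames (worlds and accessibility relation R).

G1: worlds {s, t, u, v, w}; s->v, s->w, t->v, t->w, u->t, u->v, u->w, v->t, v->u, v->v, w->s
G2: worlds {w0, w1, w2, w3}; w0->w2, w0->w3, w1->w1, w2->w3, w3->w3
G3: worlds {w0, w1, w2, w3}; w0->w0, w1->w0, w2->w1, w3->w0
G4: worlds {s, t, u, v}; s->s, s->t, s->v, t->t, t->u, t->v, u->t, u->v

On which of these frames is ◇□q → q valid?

The schema corresponds to symmetry: ∀x ∀y (Rxy → Ryx).
G1: fails — Ruw but not Rwu.
G2: fails — Rw0w2 but not Rw2w0.
G3: fails — Rw3w0 but not Rw0w3.
G4: fails — Ruv but not Rvu.
Valid on no frame.

none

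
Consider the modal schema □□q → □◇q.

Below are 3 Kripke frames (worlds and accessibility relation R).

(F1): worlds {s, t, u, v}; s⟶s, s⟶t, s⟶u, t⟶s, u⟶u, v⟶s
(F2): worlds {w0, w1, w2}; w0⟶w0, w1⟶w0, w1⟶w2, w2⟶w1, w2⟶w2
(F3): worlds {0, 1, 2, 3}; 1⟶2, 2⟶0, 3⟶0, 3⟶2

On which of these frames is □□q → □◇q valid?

(F1), (F2)

Frame correspondent (Sahlqvist): ∀x ∀z (xRz → ∃w (xR²w ∧ zRw)) — i.e. a generalized confluence (Geach) condition.
(F1): ✓.
(F2): ✓.
(F3): fails — 2R0 but no w with 2R²w and 0Rw.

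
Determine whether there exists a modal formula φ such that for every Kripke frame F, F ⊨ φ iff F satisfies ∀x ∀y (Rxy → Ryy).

Yes: it is shift-reflexivity, defined by the T□ schema □(□q → q).

Yes, by □(□q → q)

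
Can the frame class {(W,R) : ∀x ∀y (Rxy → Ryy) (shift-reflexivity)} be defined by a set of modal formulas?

Definable; □(□q → q) defines it

This is a Sahlqvist condition; the T□ axiom □(□q → q) defines it.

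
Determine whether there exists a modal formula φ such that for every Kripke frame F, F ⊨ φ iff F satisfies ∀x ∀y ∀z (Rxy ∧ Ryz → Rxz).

The condition is transitivity. A defining modal formula is □p → □□p.

Yes, by □p → □□p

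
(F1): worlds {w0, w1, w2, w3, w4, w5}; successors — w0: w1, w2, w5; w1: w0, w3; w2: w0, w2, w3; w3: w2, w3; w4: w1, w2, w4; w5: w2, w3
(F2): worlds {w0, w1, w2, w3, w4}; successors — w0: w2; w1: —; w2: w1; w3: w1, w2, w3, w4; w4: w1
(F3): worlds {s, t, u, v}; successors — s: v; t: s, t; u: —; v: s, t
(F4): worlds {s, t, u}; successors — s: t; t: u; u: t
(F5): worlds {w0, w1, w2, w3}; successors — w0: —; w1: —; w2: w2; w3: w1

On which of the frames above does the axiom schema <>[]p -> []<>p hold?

Frame correspondent (Sahlqvist): forall x forall y forall z (Rxy & Rxz -> exists w (Ryw & Rzw)) — i.e. convergence.
(F1): fails — Rw4w4 and Rw4w1 but w4 and w1 have no common successor.
(F2): fails — Rw2w1 and Rw2w1 but w1 and w1 have no common successor.
(F3): fails — Rts and Rtt but s and t have no common successor.
(F4): ✓.
(F5): fails — Rw3w1 and Rw3w1 but w1 and w1 have no common successor.
Valid on: (F4).

(F4)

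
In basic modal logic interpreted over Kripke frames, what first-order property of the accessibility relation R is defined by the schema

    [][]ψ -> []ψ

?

density

Suppose □□ψ→□ψ is valid. Take Rxy and set V(ψ)={w : xR²w}. Then □□ψ at x, so □ψ at x, so ψ at y, i.e. ∃z(Rxz∧Rzy).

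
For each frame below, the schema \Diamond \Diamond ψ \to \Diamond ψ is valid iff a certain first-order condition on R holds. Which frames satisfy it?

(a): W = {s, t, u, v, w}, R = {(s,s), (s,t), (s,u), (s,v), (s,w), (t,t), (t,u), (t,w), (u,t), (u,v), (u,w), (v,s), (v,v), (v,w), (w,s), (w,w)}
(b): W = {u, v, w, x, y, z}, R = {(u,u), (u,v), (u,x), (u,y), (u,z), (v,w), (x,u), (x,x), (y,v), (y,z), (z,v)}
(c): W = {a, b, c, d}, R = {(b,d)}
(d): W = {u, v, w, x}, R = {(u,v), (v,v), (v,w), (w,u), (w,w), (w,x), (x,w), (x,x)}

(c)

The schema corresponds to transitivity: \forall x \forall y \forall z (Rxy \wedge Ryz \to Rxz).
(a): fails — Ruv and Rvs but not Rus.
(b): fails — Ruv and Rvw but not Ruw.
(c): condition met.
(d): fails — Ruv and Rvw but not Ruw.
Valid on: (c).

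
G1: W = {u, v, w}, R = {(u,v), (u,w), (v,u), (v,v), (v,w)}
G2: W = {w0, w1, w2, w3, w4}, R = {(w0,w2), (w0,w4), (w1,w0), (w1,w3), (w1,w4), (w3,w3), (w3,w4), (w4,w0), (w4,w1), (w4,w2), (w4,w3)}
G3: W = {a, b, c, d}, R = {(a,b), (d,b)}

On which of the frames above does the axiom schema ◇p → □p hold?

Frame correspondent (Sahlqvist): ∀x ∀y ∀z (Rxy ∧ Rxz → y = z) — i.e. partial functionality.
G1: fails — u sees both v and w.
G2: fails — w0 sees both w2 and w4.
G3: condition met.

G3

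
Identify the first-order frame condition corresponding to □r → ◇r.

seriality: ∀x ∃y Rxy

This is the D axiom.
Its frame correspondent is seriality — ∀x ∃y Rxy.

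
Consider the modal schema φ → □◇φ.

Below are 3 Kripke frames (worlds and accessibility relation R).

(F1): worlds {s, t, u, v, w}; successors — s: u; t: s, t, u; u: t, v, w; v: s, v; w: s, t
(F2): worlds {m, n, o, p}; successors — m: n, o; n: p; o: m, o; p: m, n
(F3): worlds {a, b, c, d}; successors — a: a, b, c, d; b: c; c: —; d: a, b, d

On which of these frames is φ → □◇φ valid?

The schema corresponds to symmetry: ∀x ∀y (Rxy → Ryx).
(F1): fails — Ruv but not Rvu.
(F2): fails — Rpm but not Rmp.
(F3): fails — Rbc but not Rcb.
Valid on no frame.

none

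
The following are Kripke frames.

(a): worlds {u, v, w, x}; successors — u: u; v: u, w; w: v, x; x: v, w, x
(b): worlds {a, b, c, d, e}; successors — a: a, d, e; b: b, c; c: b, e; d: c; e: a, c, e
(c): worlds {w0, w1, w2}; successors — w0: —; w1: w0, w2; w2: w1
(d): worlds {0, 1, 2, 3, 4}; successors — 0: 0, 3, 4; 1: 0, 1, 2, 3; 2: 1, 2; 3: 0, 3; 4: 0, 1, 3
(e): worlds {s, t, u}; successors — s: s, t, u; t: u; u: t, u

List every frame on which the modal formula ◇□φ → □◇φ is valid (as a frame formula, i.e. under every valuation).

(e)

This is the axiom for convergence; its first-order frame correspondent is ∀x ∀y ∀z (Rxy ∧ Rxz → ∃w (Ryw ∧ Rzw)).
(a): fails — Rvw and Rvu but w and u have no common successor.
(b): fails — Raa and Rad but a and d have no common successor.
(c): fails — Rw1w2 and Rw1w0 but w2 and w0 have no common successor.
(d): fails — R10 and R12 but 0 and 2 have no common successor.
(e): condition met.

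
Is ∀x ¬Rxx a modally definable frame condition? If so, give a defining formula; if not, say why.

No — not modally definable

Modal frame validity is preserved under surjective bounded morphisms.
The 2-cycle (worlds 0,1 with 0→1→0) is irreflexive, and the map sending every world to a single reflexive point • is a surjective bounded morphism (forth: every edge maps to (•,•); back: every world has a successor). So any modal formula valid on the 2-cycle is also valid on the reflexive point, which is not irreflexive.
So no modal formula (or set of formulas) defines exactly the irreflexive frames.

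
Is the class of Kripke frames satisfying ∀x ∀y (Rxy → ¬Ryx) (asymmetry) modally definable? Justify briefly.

No — not modally definable

If a class were modally definable it would be closed under surjective bounded morphisms (Goldblatt–Thomason).
The 3-cycle (worlds 0,1,2 with 0→1→2→0) is asymmetric. Mapping every world to a single reflexive point • is a surjective bounded morphism, and the reflexive point is not asymmetric (R•• but asymmetry requires ¬R••).
So the class is not modally definable.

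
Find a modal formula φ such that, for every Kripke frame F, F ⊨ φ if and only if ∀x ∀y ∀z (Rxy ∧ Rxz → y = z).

A defining formula is ◇r → □r (the CD axiom).
Suppose ◇r→□r is valid. Take Rxy, Rxz and set V(r)={y}. Then ◇r at x, so □r at x, so r at z, i.e. z=y.

◇r → □r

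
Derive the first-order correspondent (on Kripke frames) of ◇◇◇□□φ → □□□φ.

This is a Sahlqvist (Geach-type) schema ◇^3□^2φ → □^3◇^0φ.
First-order correspondent: ∀x ∀y ∀z ((xR³y ∧ xR³z) → ∃w (yR²w ∧ z = w)).

∀x ∀y ∀z ((xR³y ∧ xR³z) → ∃w (yR²w ∧ z = w))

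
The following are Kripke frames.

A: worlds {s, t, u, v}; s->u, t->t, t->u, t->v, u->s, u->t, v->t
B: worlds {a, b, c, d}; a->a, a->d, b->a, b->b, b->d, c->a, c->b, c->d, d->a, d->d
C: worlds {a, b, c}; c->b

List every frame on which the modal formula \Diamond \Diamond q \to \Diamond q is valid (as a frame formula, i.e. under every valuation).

B, C

Frame correspondent (Sahlqvist): \forall x \forall y \forall z (Rxy \wedge Ryz \to Rxz) — i.e. transitivity.
A: fails — Rut and Rtv but not Ruv.
B: ✓.
C: ✓.
Valid on: B, C.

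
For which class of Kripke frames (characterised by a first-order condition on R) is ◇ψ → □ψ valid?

This is the CD axiom.
It corresponds to partial functionality: ∀x ∀y ∀z (Rxy ∧ Rxz → y = z).

partial functionality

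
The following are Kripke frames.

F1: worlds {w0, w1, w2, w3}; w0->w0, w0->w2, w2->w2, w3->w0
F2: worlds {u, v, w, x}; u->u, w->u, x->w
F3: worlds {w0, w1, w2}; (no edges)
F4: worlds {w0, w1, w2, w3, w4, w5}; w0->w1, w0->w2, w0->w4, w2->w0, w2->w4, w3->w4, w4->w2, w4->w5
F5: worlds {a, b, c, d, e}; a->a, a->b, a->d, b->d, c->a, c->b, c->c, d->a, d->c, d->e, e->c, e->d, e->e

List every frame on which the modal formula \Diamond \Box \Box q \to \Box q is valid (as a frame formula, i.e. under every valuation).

The schema corresponds to a generalized confluence (Geach) condition: \forall x \forall y \forall z ((xRy \wedge xRz) \to \exists w (y R^2 w \wedge z = w)).
F1: fails — w0Rw2, w0Rw0 but no w with w2R²w and w0=w.
F2: fails — xRw, xRw but no t with wR²t and w=t.
F3: ✓.
F4: fails — w0Rw1, w0Rw1 but no w with w1R²w and w1=w.
F5: fails — aRb, aRb but no w with bR²w and b=w.
Valid on: F3.

F3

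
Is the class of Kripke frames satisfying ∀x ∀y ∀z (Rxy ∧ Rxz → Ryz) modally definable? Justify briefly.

The condition is the Euclidean property. A defining modal formula is ◇p → □◇p.

Yes — defined by ◇p → □◇p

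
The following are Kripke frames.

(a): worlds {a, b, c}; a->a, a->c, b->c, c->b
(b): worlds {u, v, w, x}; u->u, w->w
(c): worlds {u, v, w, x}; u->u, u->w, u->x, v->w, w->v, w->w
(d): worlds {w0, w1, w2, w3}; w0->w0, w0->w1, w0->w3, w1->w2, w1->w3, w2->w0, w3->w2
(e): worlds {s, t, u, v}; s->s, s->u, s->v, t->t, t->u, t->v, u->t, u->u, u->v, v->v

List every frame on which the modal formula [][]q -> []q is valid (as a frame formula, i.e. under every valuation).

(b), (c), (e)

Frame correspondent (Sahlqvist): forall x forall y (Rxy -> exists z (Rxz & Rzy)) — i.e. density.
(a): fails — Rbc but no z with Rbz and Rzc.
(b): satisfies the condition.
(c): satisfies the condition.
(d): fails — Rw3w2 but no z with Rw3z and Rzw2.
(e): satisfies the condition.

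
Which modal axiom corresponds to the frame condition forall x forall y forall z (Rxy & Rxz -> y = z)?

◇r → □r

A defining formula is ◇r → □r (the CD axiom).
Suppose ◇r→□r is valid. Take Rxy, Rxz and set V(r)={y}. Then ◇r at x, so □r at x, so r at z, i.e. z=y.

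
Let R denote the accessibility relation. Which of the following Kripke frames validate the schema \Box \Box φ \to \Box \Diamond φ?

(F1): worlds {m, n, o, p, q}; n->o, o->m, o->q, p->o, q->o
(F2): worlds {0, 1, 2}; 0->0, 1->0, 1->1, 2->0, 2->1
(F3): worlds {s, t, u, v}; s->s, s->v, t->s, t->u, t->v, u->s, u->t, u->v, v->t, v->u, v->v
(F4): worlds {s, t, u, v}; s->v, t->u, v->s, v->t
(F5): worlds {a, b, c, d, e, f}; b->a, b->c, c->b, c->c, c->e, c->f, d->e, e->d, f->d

This is the axiom for a generalized confluence (Geach) condition; its first-order frame correspondent is \forall x \forall z (xRz \to \exists w (x R^2 w \wedge zRw)).
(F1): fails — oRm but no w with oR²w and mRw.
(F2): holds.
(F3): holds.
(F4): fails — tRu but no w with tR²w and uRw.
(F5): fails — bRa but no w with bR²w and aRw.
Valid on: (F2), (F3).

(F2), (F3)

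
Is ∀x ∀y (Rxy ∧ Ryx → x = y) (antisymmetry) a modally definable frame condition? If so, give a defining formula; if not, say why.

Not modally definable

Modal frame validity is preserved under surjective bounded morphisms.
The 6-cycle (worlds a,b,c,d,e,f with a→b→c→d→e→f→a) is antisymmetric. Sending even-indexed worlds to • and odd-indexed worlds to ∘ is a surjective bounded morphism onto the two-world frame with •↔∘, which is not antisymmetric.
Hence antisymmetry is not modally definable.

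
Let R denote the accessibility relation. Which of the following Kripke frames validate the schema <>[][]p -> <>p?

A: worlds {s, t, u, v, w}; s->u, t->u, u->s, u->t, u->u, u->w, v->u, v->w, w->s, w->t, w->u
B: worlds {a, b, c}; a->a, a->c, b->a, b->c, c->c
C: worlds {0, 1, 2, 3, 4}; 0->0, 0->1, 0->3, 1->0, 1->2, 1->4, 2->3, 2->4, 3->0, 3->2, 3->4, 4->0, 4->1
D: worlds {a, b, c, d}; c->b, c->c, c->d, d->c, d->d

A, B, C

This is the axiom for a generalized confluence (Geach) condition; its first-order frame correspondent is forall x forall y (xRy -> exists w (y R^2 w & xRw)).
A: ✓.
B: ✓.
C: ✓.
D: fails — cRb but no w with bR²w and cRw.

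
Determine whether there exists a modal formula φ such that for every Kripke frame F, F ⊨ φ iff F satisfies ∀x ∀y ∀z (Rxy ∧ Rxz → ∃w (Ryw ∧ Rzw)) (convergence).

Yes — defined by ◇□q → □◇q

The condition is convergence. A defining modal formula is ◇□q → □◇q.
Suppose ◇□q→□◇q is valid. Take Rxy, Rxz and set V(q)={w : Ryw}. Then □q at y so ◇□q at x, so □◇q at x, so ◇q at z, giving w with Rzw and Ryw.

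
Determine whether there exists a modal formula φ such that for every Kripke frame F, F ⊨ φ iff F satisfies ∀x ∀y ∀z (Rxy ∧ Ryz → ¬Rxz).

If a class were modally definable it would be closed under surjective bounded morphisms (Goldblatt–Thomason).
The 3-cycle (worlds w0,w1,w2 with w0→w1→w2→w0) is intransitive. Mapping every world to a single reflexive point • is a surjective bounded morphism; the reflexive point is not intransitive (R••∧R•• but R••).
So no modal formula (or set of formulas) defines exactly the intransitive frames.

Not modally definable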